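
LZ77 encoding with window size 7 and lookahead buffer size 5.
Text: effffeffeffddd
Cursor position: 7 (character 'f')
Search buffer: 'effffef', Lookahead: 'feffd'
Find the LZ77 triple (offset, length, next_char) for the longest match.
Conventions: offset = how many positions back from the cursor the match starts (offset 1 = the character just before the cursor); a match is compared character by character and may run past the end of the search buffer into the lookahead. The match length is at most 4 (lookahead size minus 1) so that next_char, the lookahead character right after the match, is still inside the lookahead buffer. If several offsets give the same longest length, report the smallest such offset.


Try each offset into the search buffer:
  offset=1 (pos 6, char 'f'): match length 1
  offset=2 (pos 5, char 'e'): match length 0
  offset=3 (pos 4, char 'f'): match length 4
  offset=4 (pos 3, char 'f'): match length 1
  offset=5 (pos 2, char 'f'): match length 1
  offset=6 (pos 1, char 'f'): match length 1
  offset=7 (pos 0, char 'e'): match length 0
Longest match has length 4 at offset 3.
next_char = character at position 7 + 4 = 11 -> 'd'

Best match: offset=3, length=4 (matching 'feff' starting at position 4)
LZ77 triple: (3, 4, 'd')


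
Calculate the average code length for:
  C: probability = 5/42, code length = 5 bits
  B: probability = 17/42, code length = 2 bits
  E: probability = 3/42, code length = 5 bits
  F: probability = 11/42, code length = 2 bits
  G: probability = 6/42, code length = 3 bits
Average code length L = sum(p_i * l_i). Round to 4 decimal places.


Weighted contributions p_i * l_i:
  C: (5/42) * 5 = 25/42
  B: (17/42) * 2 = 34/42
  E: (3/42) * 5 = 15/42
  F: (11/42) * 2 = 22/42
  G: (6/42) * 3 = 18/42
Sum = (25 + 34 + 15 + 22 + 18)/42 = 114/42

L = 114/42 = 2.7143 bits/symbol


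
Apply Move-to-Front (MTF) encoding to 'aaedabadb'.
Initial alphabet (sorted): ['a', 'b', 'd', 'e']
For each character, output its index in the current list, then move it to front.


MTF encoding:
'a': index 0 in ['a', 'b', 'd', 'e'] -> ['a', 'b', 'd', 'e']
'a': index 0 in ['a', 'b', 'd', 'e'] -> ['a', 'b', 'd', 'e']
'e': index 3 in ['a', 'b', 'd', 'e'] -> ['e', 'a', 'b', 'd']
'd': index 3 in ['e', 'a', 'b', 'd'] -> ['d', 'e', 'a', 'b']
'a': index 2 in ['d', 'e', 'a', 'b'] -> ['a', 'd', 'e', 'b']
'b': index 3 in ['a', 'd', 'e', 'b'] -> ['b', 'a', 'd', 'e']
'a': index 1 in ['b', 'a', 'd', 'e'] -> ['a', 'b', 'd', 'e']
'd': index 2 in ['a', 'b', 'd', 'e'] -> ['d', 'a', 'b', 'e']
'b': index 2 in ['d', 'a', 'b', 'e'] -> ['b', 'd', 'a', 'e']


Output: [0, 0, 3, 3, 2, 3, 1, 2, 2]


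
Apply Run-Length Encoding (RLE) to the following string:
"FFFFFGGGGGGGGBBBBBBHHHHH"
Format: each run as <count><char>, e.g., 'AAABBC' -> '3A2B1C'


Scanning runs left to right:
  i=0: run of 'F' x 5 -> '5F'
  i=5: run of 'G' x 8 -> '8G'
  i=13: run of 'B' x 6 -> '6B'
  i=19: run of 'H' x 5 -> '5H'

RLE = 5F8G6B5H


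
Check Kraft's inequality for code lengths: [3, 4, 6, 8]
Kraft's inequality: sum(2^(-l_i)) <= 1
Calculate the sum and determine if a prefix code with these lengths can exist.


Sum = 2^(-3) + 2^(-4) + 2^(-6) + 2^(-8)
    = 0.125 + 0.0625 + 0.015625 + 0.00390625
    = 53/256 = 0.20703125
Since 0.20703125 <= 1, Kraft's inequality IS satisfied.
A prefix code with these lengths CAN exist.

Kraft sum = 0.20703125. Satisfied.


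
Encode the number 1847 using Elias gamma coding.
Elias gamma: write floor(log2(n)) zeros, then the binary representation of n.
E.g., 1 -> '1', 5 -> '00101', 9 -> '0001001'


num_bits = floor(log2(1847)) + 1 = 11
leading_zeros = num_bits - 1 = 10
binary(1847) = 11100110111

Elias gamma(1847) = '0000000000' + '11100110111' = 000000000011100110111 (21 bits)


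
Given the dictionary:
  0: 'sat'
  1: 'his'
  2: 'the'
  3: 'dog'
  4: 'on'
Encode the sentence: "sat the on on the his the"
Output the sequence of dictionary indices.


Look up each word in the dictionary:
  'sat' -> 0
  'the' -> 2
  'on' -> 4
  'on' -> 4
  'the' -> 2
  'his' -> 1
  'the' -> 2

Encoded: [0, 2, 4, 4, 2, 1, 2]


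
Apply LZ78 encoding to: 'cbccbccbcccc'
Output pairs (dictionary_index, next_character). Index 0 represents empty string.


LZ78 encoding steps:
Dictionary: {0: ''}
Step 1: w='' (idx 0), next='c' -> output (0, 'c'), add 'c' as idx 1
Step 2: w='' (idx 0), next='b' -> output (0, 'b'), add 'b' as idx 2
Step 3: w='c' (idx 1), next='c' -> output (1, 'c'), add 'cc' as idx 3
Step 4: w='b' (idx 2), next='c' -> output (2, 'c'), add 'bc' as idx 4
Step 5: w='c' (idx 1), next='b' -> output (1, 'b'), add 'cb' as idx 5
Step 6: w='cc' (idx 3), next='c' -> output (3, 'c'), add 'ccc' as idx 6
Step 7: w='c' (idx 1), end of input -> output (1, '')


Encoded: [(0, 'c'), (0, 'b'), (1, 'c'), (2, 'c'), (1, 'b'), (3, 'c'), (1, '')]


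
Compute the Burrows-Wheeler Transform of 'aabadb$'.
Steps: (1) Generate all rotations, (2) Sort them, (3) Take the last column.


Rotations (sorted):
  0: $aabadb -> last char: b
  1: aabadb$ -> last char: $
  2: abadb$a -> last char: a
  3: adb$aab -> last char: b
  4: b$aabad -> last char: d
  5: badb$aa -> last char: a
  6: db$aaba -> last char: a


BWT = b$abdaa


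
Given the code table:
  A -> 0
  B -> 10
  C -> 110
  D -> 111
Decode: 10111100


Decoding:
10 -> B
111 -> D
10 -> B
0 -> A


Result: BDBA


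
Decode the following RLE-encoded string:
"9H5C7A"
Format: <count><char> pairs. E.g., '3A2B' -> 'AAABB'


Expanding each <count><char> pair:
  9H -> 'HHHHHHHHH'
  5C -> 'CCCCC'
  7A -> 'AAAAAAA'

Decoded = HHHHHHHHHCCCCCAAAAAAA


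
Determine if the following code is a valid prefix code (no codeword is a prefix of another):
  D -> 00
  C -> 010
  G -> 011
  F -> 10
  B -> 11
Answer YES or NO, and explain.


Checking each pair (does one codeword prefix another?):
  D='00' vs C='010': no prefix
  D='00' vs G='011': no prefix
  D='00' vs F='10': no prefix
  D='00' vs B='11': no prefix
  C='010' vs D='00': no prefix
  C='010' vs G='011': no prefix
  C='010' vs F='10': no prefix
  C='010' vs B='11': no prefix
  G='011' vs D='00': no prefix
  G='011' vs C='010': no prefix
  G='011' vs F='10': no prefix
  G='011' vs B='11': no prefix
  F='10' vs D='00': no prefix
  F='10' vs C='010': no prefix
  F='10' vs G='011': no prefix
  F='10' vs B='11': no prefix
  B='11' vs D='00': no prefix
  B='11' vs C='010': no prefix
  B='11' vs G='011': no prefix
  B='11' vs F='10': no prefix
No violation found over all pairs.

YES -- this is a valid prefix code. No codeword is a prefix of any other codeword.


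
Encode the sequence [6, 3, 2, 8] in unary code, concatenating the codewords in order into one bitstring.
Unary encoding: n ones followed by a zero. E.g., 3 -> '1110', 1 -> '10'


Encode each number as n ones followed by a terminating 0:
  6 -> 1111110 (7 bits)
  3 -> 1110 (4 bits)
  2 -> 110 (3 bits)
  8 -> 111111110 (9 bits)
Total length = 7 + 4 + 3 + 9 = 23 bits.

Unary([6, 3, 2, 8]) = 11111101110110111111110 (23 bits)


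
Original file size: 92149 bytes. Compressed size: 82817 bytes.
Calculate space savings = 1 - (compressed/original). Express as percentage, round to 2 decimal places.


ratio = compressed/original = 82817/92149 = 0.898729
savings = 1 - ratio = 1 - 0.898729 = 0.101271
as a percentage: 0.101271 * 100 = 10.13%

Space savings = 1 - 82817/92149 = 10.13%


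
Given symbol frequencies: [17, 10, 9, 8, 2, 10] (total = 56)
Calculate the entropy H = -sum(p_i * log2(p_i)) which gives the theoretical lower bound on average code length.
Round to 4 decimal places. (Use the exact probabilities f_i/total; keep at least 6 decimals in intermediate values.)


Per-symbol terms -p_i * log2(p_i) with p_i = f_i/56:
  p = 17/56 = 0.303571: log2(p) = -1.719892, -p*log2(p) = 0.522110
  p = 10/56 = 0.178571: log2(p) = -2.485427, -p*log2(p) = 0.443826
  p = 9/56 = 0.160714: log2(p) = -2.637430, -p*log2(p) = 0.423873
  p = 8/56 = 0.142857: log2(p) = -2.807355, -p*log2(p) = 0.401051
  p = 2/56 = 0.035714: log2(p) = -4.807355, -p*log2(p) = 0.171691
  p = 10/56 = 0.178571: log2(p) = -2.485427, -p*log2(p) = 0.443826
H = 0.522110 + 0.443826 + 0.423873 + 0.401051 + 0.171691 + 0.443826 = 2.406377

H = 2.4064 bits/symbol


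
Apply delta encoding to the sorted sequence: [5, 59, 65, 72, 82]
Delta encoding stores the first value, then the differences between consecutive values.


First value: 5
Deltas:
  59 - 5 = 54
  65 - 59 = 6
  72 - 65 = 7
  82 - 72 = 10


Delta encoded: [5, 54, 6, 7, 10]


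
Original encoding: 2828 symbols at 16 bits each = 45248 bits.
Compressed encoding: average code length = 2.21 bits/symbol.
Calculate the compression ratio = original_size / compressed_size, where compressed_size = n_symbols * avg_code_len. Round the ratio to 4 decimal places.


original_size = n_symbols * orig_bits = 2828 * 16 = 45248 bits
compressed_size = n_symbols * avg_code_len = 2828 * 2.21 = 6249.88 bits
ratio = original_size / compressed_size = 45248 / 6249.88 = 7.2398

Compression ratio = 7.2398


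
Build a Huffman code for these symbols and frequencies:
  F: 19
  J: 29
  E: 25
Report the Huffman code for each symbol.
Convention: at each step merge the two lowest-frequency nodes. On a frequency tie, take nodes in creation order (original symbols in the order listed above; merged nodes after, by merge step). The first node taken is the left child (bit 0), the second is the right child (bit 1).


Huffman tree construction:
Step 1: Merge F(19) + E(25) = 44
Step 2: Merge J(29) + (F+E)(44) = 73
Read each symbol's code off the tree from the root (left child = 0, right child = 1).

Codes:
  F: 10 (length 2)
  J: 0 (length 1)
  E: 11 (length 2)
Average code length: 117/73 = 1.6027 bits/symbol


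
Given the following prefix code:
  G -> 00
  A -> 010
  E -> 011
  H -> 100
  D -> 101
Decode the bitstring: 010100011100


Decoding step by step:
Bits 010 -> A
Bits 100 -> H
Bits 011 -> E
Bits 100 -> H


Decoded message: AHEH


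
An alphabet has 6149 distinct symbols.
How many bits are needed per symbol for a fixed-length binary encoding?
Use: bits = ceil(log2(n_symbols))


log2(6149) = 12.5861
Bracket: 2^12 = 4096 < 6149 <= 2^13 = 8192
So ceil(log2(6149)) = 13

bits = ceil(log2(6149)) = ceil(12.5861) = 13 bits


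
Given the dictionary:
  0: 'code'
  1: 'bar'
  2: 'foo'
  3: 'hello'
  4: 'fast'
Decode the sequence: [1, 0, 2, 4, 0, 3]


Look up each index in the dictionary:
  1 -> 'bar'
  0 -> 'code'
  2 -> 'foo'
  4 -> 'fast'
  0 -> 'code'
  3 -> 'hello'

Decoded: "bar code foo fast code hello"


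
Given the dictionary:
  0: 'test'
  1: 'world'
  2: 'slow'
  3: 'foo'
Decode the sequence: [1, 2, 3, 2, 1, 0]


Look up each index in the dictionary:
  1 -> 'world'
  2 -> 'slow'
  3 -> 'foo'
  2 -> 'slow'
  1 -> 'world'
  0 -> 'test'

Decoded: "world slow foo slow world test"


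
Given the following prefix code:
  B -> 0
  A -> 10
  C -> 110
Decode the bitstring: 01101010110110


Decoding step by step:
Bits 0 -> B
Bits 110 -> C
Bits 10 -> A
Bits 10 -> A
Bits 110 -> C
Bits 110 -> C


Decoded message: BCAACC


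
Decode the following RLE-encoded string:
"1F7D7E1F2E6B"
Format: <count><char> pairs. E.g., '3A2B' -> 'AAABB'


Expanding each <count><char> pair:
  1F -> 'F'
  7D -> 'DDDDDDD'
  7E -> 'EEEEEEE'
  1F -> 'F'
  2E -> 'EE'
  6B -> 'BBBBBB'

Decoded = FDDDDDDDEEEEEEEFEEBBBBBB


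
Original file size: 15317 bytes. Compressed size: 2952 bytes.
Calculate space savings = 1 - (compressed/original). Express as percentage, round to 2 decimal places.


ratio = compressed/original = 2952/15317 = 0.192727
savings = 1 - ratio = 1 - 0.192727 = 0.807273
as a percentage: 0.807273 * 100 = 80.73%

Space savings = 1 - 2952/15317 = 80.73%


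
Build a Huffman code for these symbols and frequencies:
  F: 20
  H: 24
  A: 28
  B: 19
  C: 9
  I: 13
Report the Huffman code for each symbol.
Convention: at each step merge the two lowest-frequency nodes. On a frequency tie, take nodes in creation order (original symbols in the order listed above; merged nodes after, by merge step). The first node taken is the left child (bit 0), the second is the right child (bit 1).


Huffman tree construction:
Step 1: Merge C(9) + I(13) = 22
Step 2: Merge B(19) + F(20) = 39
Step 3: Merge (C+I)(22) + H(24) = 46
Step 4: Merge A(28) + (B+F)(39) = 67
Step 5: Merge ((C+I)+H)(46) + (A+(B+F))(67) = 113
Read each symbol's code off the tree from the root (left child = 0, right child = 1).

Codes:
  F: 111 (length 3)
  H: 01 (length 2)
  A: 10 (length 2)
  B: 110 (length 3)
  C: 000 (length 3)
  I: 001 (length 3)
Average code length: 287/113 = 2.5398 bits/symbol


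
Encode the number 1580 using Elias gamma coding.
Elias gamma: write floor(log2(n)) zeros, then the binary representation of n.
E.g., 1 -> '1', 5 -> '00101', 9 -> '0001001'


num_bits = floor(log2(1580)) + 1 = 11
leading_zeros = num_bits - 1 = 10
binary(1580) = 11000101100

Elias gamma(1580) = '0000000000' + '11000101100' = 000000000011000101100 (21 bits)


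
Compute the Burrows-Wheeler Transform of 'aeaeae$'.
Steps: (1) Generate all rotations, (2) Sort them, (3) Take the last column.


Rotations (sorted):
  0: $aeaeae -> last char: e
  1: ae$aeae -> last char: e
  2: aeae$ae -> last char: e
  3: aeaeae$ -> last char: $
  4: e$aeaea -> last char: a
  5: eae$aea -> last char: a
  6: eaeae$a -> last char: a


BWT = eee$aaa


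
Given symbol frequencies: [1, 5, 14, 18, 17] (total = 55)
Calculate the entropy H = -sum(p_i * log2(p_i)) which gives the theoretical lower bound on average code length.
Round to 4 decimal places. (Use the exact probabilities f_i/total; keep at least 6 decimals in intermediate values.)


Per-symbol terms -p_i * log2(p_i) with p_i = f_i/55:
  p = 1/55 = 0.018182: log2(p) = -5.781360, -p*log2(p) = 0.105116
  p = 5/55 = 0.090909: log2(p) = -3.459432, -p*log2(p) = 0.314494
  p = 14/55 = 0.254545: log2(p) = -1.974005, -p*log2(p) = 0.502474
  p = 18/55 = 0.327273: log2(p) = -1.611435, -p*log2(p) = 0.527379
  p = 17/55 = 0.309091: log2(p) = -1.693897, -p*log2(p) = 0.523568
H = 0.105116 + 0.314494 + 0.502474 + 0.527379 + 0.523568 = 1.973031

H = 1.973 bits/symbol


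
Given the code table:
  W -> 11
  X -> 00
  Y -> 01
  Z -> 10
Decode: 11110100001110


Decoding:
11 -> W
11 -> W
01 -> Y
00 -> X
00 -> X
11 -> W
10 -> Z


Result: WWYXXWZ


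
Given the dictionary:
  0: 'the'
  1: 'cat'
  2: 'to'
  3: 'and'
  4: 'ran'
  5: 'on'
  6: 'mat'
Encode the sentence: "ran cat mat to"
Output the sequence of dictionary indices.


Look up each word in the dictionary:
  'ran' -> 4
  'cat' -> 1
  'mat' -> 6
  'to' -> 2

Encoded: [4, 1, 6, 2]


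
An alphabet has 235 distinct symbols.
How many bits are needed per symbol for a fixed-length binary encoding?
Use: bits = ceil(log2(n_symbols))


log2(235) = 7.8765
Bracket: 2^7 = 128 < 235 <= 2^8 = 256
So ceil(log2(235)) = 8

bits = ceil(log2(235)) = ceil(7.8765) = 8 bits


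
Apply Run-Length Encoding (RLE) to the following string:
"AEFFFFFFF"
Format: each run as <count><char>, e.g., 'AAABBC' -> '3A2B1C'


Scanning runs left to right:
  i=0: run of 'A' x 1 -> '1A'
  i=1: run of 'E' x 1 -> '1E'
  i=2: run of 'F' x 7 -> '7F'

RLE = 1A1E7F


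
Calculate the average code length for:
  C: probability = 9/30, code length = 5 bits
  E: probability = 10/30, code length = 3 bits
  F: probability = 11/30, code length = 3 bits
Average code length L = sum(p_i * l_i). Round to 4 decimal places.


Weighted contributions p_i * l_i:
  C: (9/30) * 5 = 45/30
  E: (10/30) * 3 = 30/30
  F: (11/30) * 3 = 33/30
Sum = (45 + 30 + 33)/30 = 108/30

L = 108/30 = 3.6000 bits/symbol


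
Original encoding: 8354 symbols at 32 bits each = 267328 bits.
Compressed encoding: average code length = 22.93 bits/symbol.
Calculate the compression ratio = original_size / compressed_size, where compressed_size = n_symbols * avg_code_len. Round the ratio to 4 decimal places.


original_size = n_symbols * orig_bits = 8354 * 32 = 267328 bits
compressed_size = n_symbols * avg_code_len = 8354 * 22.93 = 191557.22 bits
ratio = original_size / compressed_size = 267328 / 191557.22 = 1.3956

Compression ratio = 1.3956


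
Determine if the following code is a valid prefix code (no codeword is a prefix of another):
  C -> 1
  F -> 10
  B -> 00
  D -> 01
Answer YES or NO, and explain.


Checking each pair (does one codeword prefix another?):
  C='1' vs F='10': prefix -- VIOLATION

NO -- this is NOT a valid prefix code. C (1) is a prefix of F (10).


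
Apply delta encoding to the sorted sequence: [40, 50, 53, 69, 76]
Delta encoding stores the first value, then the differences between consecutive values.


First value: 40
Deltas:
  50 - 40 = 10
  53 - 50 = 3
  69 - 53 = 16
  76 - 69 = 7


Delta encoded: [40, 10, 3, 16, 7]


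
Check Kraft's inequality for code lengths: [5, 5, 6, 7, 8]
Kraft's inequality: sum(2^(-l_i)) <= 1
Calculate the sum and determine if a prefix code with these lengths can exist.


Sum = 2^(-5) + 2^(-5) + 2^(-6) + 2^(-7) + 2^(-8)
    = 0.03125 + 0.03125 + 0.015625 + 0.0078125 + 0.00390625
    = 23/256 = 0.08984375
Since 0.08984375 <= 1, Kraft's inequality IS satisfied.
A prefix code with these lengths CAN exist.

Kraft sum = 0.08984375. Satisfied.


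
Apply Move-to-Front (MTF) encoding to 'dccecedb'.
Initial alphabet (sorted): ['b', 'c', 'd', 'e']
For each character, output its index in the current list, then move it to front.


MTF encoding:
'd': index 2 in ['b', 'c', 'd', 'e'] -> ['d', 'b', 'c', 'e']
'c': index 2 in ['d', 'b', 'c', 'e'] -> ['c', 'd', 'b', 'e']
'c': index 0 in ['c', 'd', 'b', 'e'] -> ['c', 'd', 'b', 'e']
'e': index 3 in ['c', 'd', 'b', 'e'] -> ['e', 'c', 'd', 'b']
'c': index 1 in ['e', 'c', 'd', 'b'] -> ['c', 'e', 'd', 'b']
'e': index 1 in ['c', 'e', 'd', 'b'] -> ['e', 'c', 'd', 'b']
'd': index 2 in ['e', 'c', 'd', 'b'] -> ['d', 'e', 'c', 'b']
'b': index 3 in ['d', 'e', 'c', 'b'] -> ['b', 'd', 'e', 'c']


Output: [2, 2, 0, 3, 1, 1, 2, 3]


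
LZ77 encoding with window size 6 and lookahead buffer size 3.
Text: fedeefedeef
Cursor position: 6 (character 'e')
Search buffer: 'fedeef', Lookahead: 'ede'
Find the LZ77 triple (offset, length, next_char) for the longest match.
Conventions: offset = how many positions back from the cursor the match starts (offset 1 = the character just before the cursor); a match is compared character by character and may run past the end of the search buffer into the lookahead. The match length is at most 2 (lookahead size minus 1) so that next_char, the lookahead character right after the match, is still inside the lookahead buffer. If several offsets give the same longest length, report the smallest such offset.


Try each offset into the search buffer:
  offset=1 (pos 5, char 'f'): match length 0
  offset=2 (pos 4, char 'e'): match length 1
  offset=3 (pos 3, char 'e'): match length 1
  offset=4 (pos 2, char 'd'): match length 0
  offset=5 (pos 1, char 'e'): match length 2
  offset=6 (pos 0, char 'f'): match length 0
Longest match has length 2 at offset 5.
next_char = character at position 6 + 2 = 8 -> 'e'

Best match: offset=5, length=2 (matching 'ed' starting at position 1)
LZ77 triple: (5, 2, 'e')


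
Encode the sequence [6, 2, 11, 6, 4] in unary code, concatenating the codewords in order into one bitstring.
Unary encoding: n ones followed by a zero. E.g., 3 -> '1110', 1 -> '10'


Encode each number as n ones followed by a terminating 0:
  6 -> 1111110 (7 bits)
  2 -> 110 (3 bits)
  11 -> 111111111110 (12 bits)
  6 -> 1111110 (7 bits)
  4 -> 11110 (5 bits)
Total length = 7 + 3 + 12 + 7 + 5 = 34 bits.

Unary([6, 2, 11, 6, 4]) = 1111110110111111111110111111011110 (34 bits)


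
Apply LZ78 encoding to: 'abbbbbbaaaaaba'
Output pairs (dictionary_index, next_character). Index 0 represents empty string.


LZ78 encoding steps:
Dictionary: {0: ''}
Step 1: w='' (idx 0), next='a' -> output (0, 'a'), add 'a' as idx 1
Step 2: w='' (idx 0), next='b' -> output (0, 'b'), add 'b' as idx 2
Step 3: w='b' (idx 2), next='b' -> output (2, 'b'), add 'bb' as idx 3
Step 4: w='bb' (idx 3), next='b' -> output (3, 'b'), add 'bbb' as idx 4
Step 5: w='a' (idx 1), next='a' -> output (1, 'a'), add 'aa' as idx 5
Step 6: w='aa' (idx 5), next='a' -> output (5, 'a'), add 'aaa' as idx 6
Step 7: w='b' (idx 2), next='a' -> output (2, 'a'), add 'ba' as idx 7


Encoded: [(0, 'a'), (0, 'b'), (2, 'b'), (3, 'b'), (1, 'a'), (5, 'a'), (2, 'a')]


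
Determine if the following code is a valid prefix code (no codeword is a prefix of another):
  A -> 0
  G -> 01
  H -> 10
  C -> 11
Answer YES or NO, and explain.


Checking each pair (does one codeword prefix another?):
  A='0' vs G='01': prefix -- VIOLATION

NO -- this is NOT a valid prefix code. A (0) is a prefix of G (01).


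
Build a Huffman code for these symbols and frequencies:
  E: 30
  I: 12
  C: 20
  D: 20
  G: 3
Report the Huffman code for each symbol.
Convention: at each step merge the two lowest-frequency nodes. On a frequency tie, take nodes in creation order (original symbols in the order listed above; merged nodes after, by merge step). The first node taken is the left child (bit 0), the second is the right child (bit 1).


Huffman tree construction:
Step 1: Merge G(3) + I(12) = 15
Step 2: Merge (G+I)(15) + C(20) = 35
Step 3: Merge D(20) + E(30) = 50
Step 4: Merge ((G+I)+C)(35) + (D+E)(50) = 85
Read each symbol's code off the tree from the root (left child = 0, right child = 1).

Codes:
  E: 11 (length 2)
  I: 001 (length 3)
  C: 01 (length 2)
  D: 10 (length 2)
  G: 000 (length 3)
Average code length: 185/85 = 2.1765 bits/symbol


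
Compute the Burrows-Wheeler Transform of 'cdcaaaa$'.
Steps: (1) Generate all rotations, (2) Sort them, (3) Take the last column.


Rotations (sorted):
  0: $cdcaaaa -> last char: a
  1: a$cdcaaa -> last char: a
  2: aa$cdcaa -> last char: a
  3: aaa$cdca -> last char: a
  4: aaaa$cdc -> last char: c
  5: caaaa$cd -> last char: d
  6: cdcaaaa$ -> last char: $
  7: dcaaaa$c -> last char: c


BWT = aaaacd$c


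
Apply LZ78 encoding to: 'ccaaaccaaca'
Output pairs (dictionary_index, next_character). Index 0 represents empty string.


LZ78 encoding steps:
Dictionary: {0: ''}
Step 1: w='' (idx 0), next='c' -> output (0, 'c'), add 'c' as idx 1
Step 2: w='c' (idx 1), next='a' -> output (1, 'a'), add 'ca' as idx 2
Step 3: w='' (idx 0), next='a' -> output (0, 'a'), add 'a' as idx 3
Step 4: w='a' (idx 3), next='c' -> output (3, 'c'), add 'ac' as idx 4
Step 5: w='ca' (idx 2), next='a' -> output (2, 'a'), add 'caa' as idx 5
Step 6: w='ca' (idx 2), end of input -> output (2, '')


Encoded: [(0, 'c'), (1, 'a'), (0, 'a'), (3, 'c'), (2, 'a'), (2, '')]


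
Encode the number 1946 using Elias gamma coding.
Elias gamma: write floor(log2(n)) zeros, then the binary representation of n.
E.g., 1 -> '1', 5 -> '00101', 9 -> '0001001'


num_bits = floor(log2(1946)) + 1 = 11
leading_zeros = num_bits - 1 = 10
binary(1946) = 11110011010

Elias gamma(1946) = '0000000000' + '11110011010' = 000000000011110011010 (21 bits)


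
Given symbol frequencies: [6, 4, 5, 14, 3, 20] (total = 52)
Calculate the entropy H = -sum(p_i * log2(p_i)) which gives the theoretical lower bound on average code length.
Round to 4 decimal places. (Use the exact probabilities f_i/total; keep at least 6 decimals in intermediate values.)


Per-symbol terms -p_i * log2(p_i) with p_i = f_i/52:
  p = 6/52 = 0.115385: log2(p) = -3.115477, -p*log2(p) = 0.359478
  p = 4/52 = 0.076923: log2(p) = -3.700440, -p*log2(p) = 0.284649
  p = 5/52 = 0.096154: log2(p) = -3.378512, -p*log2(p) = 0.324857
  p = 14/52 = 0.269231: log2(p) = -1.893085, -p*log2(p) = 0.509677
  p = 3/52 = 0.057692: log2(p) = -4.115477, -p*log2(p) = 0.237431
  p = 20/52 = 0.384615: log2(p) = -1.378512, -p*log2(p) = 0.530197
H = 0.359478 + 0.284649 + 0.324857 + 0.509677 + 0.237431 + 0.530197 = 2.246289

H = 2.2463 bits/symbol


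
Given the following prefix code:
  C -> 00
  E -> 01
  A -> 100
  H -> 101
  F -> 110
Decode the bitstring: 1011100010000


Decoding step by step:
Bits 101 -> H
Bits 110 -> F
Bits 00 -> C
Bits 100 -> A
Bits 00 -> C


Decoded message: HFCAC


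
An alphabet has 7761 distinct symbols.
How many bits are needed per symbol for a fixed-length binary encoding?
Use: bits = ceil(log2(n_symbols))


log2(7761) = 12.922
Bracket: 2^12 = 4096 < 7761 <= 2^13 = 8192
So ceil(log2(7761)) = 13

bits = ceil(log2(7761)) = ceil(12.922) = 13 bits


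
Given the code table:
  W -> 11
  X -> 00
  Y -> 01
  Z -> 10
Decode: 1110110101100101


Decoding:
11 -> W
10 -> Z
11 -> W
01 -> Y
01 -> Y
10 -> Z
01 -> Y
01 -> Y


Result: WZWYYZYY


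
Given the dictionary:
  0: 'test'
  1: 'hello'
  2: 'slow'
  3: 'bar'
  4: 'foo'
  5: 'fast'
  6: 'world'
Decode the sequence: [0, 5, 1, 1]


Look up each index in the dictionary:
  0 -> 'test'
  5 -> 'fast'
  1 -> 'hello'
  1 -> 'hello'

Decoded: "test fast hello hello"


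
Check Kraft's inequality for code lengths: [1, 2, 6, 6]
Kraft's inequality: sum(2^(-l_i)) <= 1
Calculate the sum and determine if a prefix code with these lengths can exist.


Sum = 2^(-1) + 2^(-2) + 2^(-6) + 2^(-6)
    = 0.5 + 0.25 + 0.015625 + 0.015625
    = 50/64 = 0.78125
Since 0.78125 <= 1, Kraft's inequality IS satisfied.
A prefix code with these lengths CAN exist.

Kraft sum = 0.78125. Satisfied.


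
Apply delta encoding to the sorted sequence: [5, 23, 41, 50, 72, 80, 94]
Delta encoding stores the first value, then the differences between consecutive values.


First value: 5
Deltas:
  23 - 5 = 18
  41 - 23 = 18
  50 - 41 = 9
  72 - 50 = 22
  80 - 72 = 8
  94 - 80 = 14


Delta encoded: [5, 18, 18, 9, 22, 8, 14]


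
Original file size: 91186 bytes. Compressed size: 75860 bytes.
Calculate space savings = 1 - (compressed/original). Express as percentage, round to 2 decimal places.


ratio = compressed/original = 75860/91186 = 0.831926
savings = 1 - ratio = 1 - 0.831926 = 0.168074
as a percentage: 0.168074 * 100 = 16.81%

Space savings = 1 - 75860/91186 = 16.81%


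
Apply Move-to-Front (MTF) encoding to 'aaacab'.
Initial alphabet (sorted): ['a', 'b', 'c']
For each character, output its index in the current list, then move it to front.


MTF encoding:
'a': index 0 in ['a', 'b', 'c'] -> ['a', 'b', 'c']
'a': index 0 in ['a', 'b', 'c'] -> ['a', 'b', 'c']
'a': index 0 in ['a', 'b', 'c'] -> ['a', 'b', 'c']
'c': index 2 in ['a', 'b', 'c'] -> ['c', 'a', 'b']
'a': index 1 in ['c', 'a', 'b'] -> ['a', 'c', 'b']
'b': index 2 in ['a', 'c', 'b'] -> ['b', 'a', 'c']


Output: [0, 0, 0, 2, 1, 2]


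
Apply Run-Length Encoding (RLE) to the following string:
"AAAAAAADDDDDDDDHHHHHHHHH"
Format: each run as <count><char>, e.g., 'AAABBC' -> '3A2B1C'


Scanning runs left to right:
  i=0: run of 'A' x 7 -> '7A'
  i=7: run of 'D' x 8 -> '8D'
  i=15: run of 'H' x 9 -> '9H'

RLE = 7A8D9H


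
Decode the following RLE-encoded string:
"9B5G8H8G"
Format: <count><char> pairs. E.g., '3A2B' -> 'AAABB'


Expanding each <count><char> pair:
  9B -> 'BBBBBBBBB'
  5G -> 'GGGGG'
  8H -> 'HHHHHHHH'
  8G -> 'GGGGGGGG'

Decoded = BBBBBBBBBGGGGGHHHHHHHHGGGGGGGG


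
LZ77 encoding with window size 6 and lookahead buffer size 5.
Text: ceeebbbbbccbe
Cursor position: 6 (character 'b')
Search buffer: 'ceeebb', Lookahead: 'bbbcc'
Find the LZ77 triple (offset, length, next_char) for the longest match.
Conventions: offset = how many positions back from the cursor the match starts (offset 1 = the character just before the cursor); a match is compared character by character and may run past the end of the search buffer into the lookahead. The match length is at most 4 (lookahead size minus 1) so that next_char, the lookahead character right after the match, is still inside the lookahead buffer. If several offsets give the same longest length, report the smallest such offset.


Try each offset into the search buffer:
  offset=1 (pos 5, char 'b'): match length 3
  offset=2 (pos 4, char 'b'): match length 3
  offset=3 (pos 3, char 'e'): match length 0
  offset=4 (pos 2, char 'e'): match length 0
  offset=5 (pos 1, char 'e'): match length 0
  offset=6 (pos 0, char 'c'): match length 0
Longest match has length 3, found at offsets 1, 2; take the smallest, offset 1.
next_char = character at position 6 + 3 = 9 -> 'c'

Best match: offset=1, length=3 (matching 'bbb' starting at position 5)
LZ77 triple: (1, 3, 'c')


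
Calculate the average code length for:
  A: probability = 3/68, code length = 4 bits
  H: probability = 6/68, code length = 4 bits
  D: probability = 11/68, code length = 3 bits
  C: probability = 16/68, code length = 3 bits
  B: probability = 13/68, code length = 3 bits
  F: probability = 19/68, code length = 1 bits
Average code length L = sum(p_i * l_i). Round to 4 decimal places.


Weighted contributions p_i * l_i:
  A: (3/68) * 4 = 12/68
  H: (6/68) * 4 = 24/68
  D: (11/68) * 3 = 33/68
  C: (16/68) * 3 = 48/68
  B: (13/68) * 3 = 39/68
  F: (19/68) * 1 = 19/68
Sum = (12 + 24 + 33 + 48 + 39 + 19)/68 = 175/68

L = 175/68 = 2.5735 bits/symbol


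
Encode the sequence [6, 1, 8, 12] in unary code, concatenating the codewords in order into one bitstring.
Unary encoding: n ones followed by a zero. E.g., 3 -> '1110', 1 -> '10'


Encode each number as n ones followed by a terminating 0:
  6 -> 1111110 (7 bits)
  1 -> 10 (2 bits)
  8 -> 111111110 (9 bits)
  12 -> 1111111111110 (13 bits)
Total length = 7 + 2 + 9 + 13 = 31 bits.

Unary([6, 1, 8, 12]) = 1111110101111111101111111111110 (31 bits)


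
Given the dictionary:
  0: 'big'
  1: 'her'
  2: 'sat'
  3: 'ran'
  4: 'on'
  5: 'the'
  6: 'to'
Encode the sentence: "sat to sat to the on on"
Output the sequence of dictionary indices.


Look up each word in the dictionary:
  'sat' -> 2
  'to' -> 6
  'sat' -> 2
  'to' -> 6
  'the' -> 5
  'on' -> 4
  'on' -> 4

Encoded: [2, 6, 2, 6, 5, 4, 4]


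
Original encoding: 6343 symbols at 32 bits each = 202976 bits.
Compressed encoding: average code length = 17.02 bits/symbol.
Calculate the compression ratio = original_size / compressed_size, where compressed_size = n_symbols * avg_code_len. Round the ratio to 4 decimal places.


original_size = n_symbols * orig_bits = 6343 * 32 = 202976 bits
compressed_size = n_symbols * avg_code_len = 6343 * 17.02 = 107957.86 bits
ratio = original_size / compressed_size = 202976 / 107957.86 = 1.8801

Compression ratio = 1.8801


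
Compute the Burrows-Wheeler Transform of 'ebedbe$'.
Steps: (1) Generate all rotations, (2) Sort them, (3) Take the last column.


Rotations (sorted):
  0: $ebedbe -> last char: e
  1: be$ebed -> last char: d
  2: bedbe$e -> last char: e
  3: dbe$ebe -> last char: e
  4: e$ebedb -> last char: b
  5: ebedbe$ -> last char: $
  6: edbe$eb -> last char: b


BWT = edeeb$b


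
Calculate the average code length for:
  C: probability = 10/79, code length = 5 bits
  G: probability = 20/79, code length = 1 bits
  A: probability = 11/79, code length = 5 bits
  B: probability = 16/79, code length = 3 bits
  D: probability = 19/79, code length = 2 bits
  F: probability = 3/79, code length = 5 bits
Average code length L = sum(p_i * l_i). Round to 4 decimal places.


Weighted contributions p_i * l_i:
  C: (10/79) * 5 = 50/79
  G: (20/79) * 1 = 20/79
  A: (11/79) * 5 = 55/79
  B: (16/79) * 3 = 48/79
  D: (19/79) * 2 = 38/79
  F: (3/79) * 5 = 15/79
Sum = (50 + 20 + 55 + 48 + 38 + 15)/79 = 226/79

L = 226/79 = 2.8608 bits/symbol


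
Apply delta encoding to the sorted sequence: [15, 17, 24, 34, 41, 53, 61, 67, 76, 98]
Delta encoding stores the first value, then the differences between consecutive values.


First value: 15
Deltas:
  17 - 15 = 2
  24 - 17 = 7
  34 - 24 = 10
  41 - 34 = 7
  53 - 41 = 12
  61 - 53 = 8
  67 - 61 = 6
  76 - 67 = 9
  98 - 76 = 22


Delta encoded: [15, 2, 7, 10, 7, 12, 8, 6, 9, 22]


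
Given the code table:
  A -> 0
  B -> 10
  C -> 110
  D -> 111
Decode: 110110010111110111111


Decoding:
110 -> C
110 -> C
0 -> A
10 -> B
111 -> D
110 -> C
111 -> D
111 -> D


Result: CCABDCDD


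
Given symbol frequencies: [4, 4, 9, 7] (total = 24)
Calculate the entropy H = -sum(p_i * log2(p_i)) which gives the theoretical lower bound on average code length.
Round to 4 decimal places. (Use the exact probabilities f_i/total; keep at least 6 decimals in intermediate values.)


Per-symbol terms -p_i * log2(p_i) with p_i = f_i/24:
  p = 4/24 = 0.166667: log2(p) = -2.584963, -p*log2(p) = 0.430827
  p = 4/24 = 0.166667: log2(p) = -2.584963, -p*log2(p) = 0.430827
  p = 9/24 = 0.375000: log2(p) = -1.415037, -p*log2(p) = 0.530639
  p = 7/24 = 0.291667: log2(p) = -1.777608, -p*log2(p) = 0.518469
H = 0.430827 + 0.430827 + 0.530639 + 0.518469 = 1.910762

H = 1.9108 bits/symbol


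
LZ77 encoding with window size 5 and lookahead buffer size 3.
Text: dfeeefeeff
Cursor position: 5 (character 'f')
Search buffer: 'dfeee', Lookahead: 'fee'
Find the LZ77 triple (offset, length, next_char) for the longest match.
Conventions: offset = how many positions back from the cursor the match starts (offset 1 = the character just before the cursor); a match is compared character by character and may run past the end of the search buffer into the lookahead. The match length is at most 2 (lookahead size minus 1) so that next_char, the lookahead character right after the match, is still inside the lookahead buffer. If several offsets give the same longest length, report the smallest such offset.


Try each offset into the search buffer:
  offset=1 (pos 4, char 'e'): match length 0
  offset=2 (pos 3, char 'e'): match length 0
  offset=3 (pos 2, char 'e'): match length 0
  offset=4 (pos 1, char 'f'): match length 2
  offset=5 (pos 0, char 'd'): match length 0
Longest match has length 2 at offset 4.
next_char = character at position 5 + 2 = 7 -> 'e'

Best match: offset=4, length=2 (matching 'fe' starting at position 1)
LZ77 triple: (4, 2, 'e')


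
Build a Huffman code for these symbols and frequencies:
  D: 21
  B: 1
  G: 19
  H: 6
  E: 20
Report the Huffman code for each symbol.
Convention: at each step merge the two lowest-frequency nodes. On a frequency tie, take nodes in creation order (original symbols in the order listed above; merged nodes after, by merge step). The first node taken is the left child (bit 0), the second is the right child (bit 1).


Huffman tree construction:
Step 1: Merge B(1) + H(6) = 7
Step 2: Merge (B+H)(7) + G(19) = 26
Step 3: Merge E(20) + D(21) = 41
Step 4: Merge ((B+H)+G)(26) + (E+D)(41) = 67
Read each symbol's code off the tree from the root (left child = 0, right child = 1).

Codes:
  D: 11 (length 2)
  B: 000 (length 3)
  G: 01 (length 2)
  H: 001 (length 3)
  E: 10 (length 2)
Average code length: 141/67 = 2.1045 bits/symbol


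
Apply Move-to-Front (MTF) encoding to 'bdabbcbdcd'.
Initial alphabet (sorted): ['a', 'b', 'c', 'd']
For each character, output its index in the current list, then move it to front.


MTF encoding:
'b': index 1 in ['a', 'b', 'c', 'd'] -> ['b', 'a', 'c', 'd']
'd': index 3 in ['b', 'a', 'c', 'd'] -> ['d', 'b', 'a', 'c']
'a': index 2 in ['d', 'b', 'a', 'c'] -> ['a', 'd', 'b', 'c']
'b': index 2 in ['a', 'd', 'b', 'c'] -> ['b', 'a', 'd', 'c']
'b': index 0 in ['b', 'a', 'd', 'c'] -> ['b', 'a', 'd', 'c']
'c': index 3 in ['b', 'a', 'd', 'c'] -> ['c', 'b', 'a', 'd']
'b': index 1 in ['c', 'b', 'a', 'd'] -> ['b', 'c', 'a', 'd']
'd': index 3 in ['b', 'c', 'a', 'd'] -> ['d', 'b', 'c', 'a']
'c': index 2 in ['d', 'b', 'c', 'a'] -> ['c', 'd', 'b', 'a']
'd': index 1 in ['c', 'd', 'b', 'a'] -> ['d', 'c', 'b', 'a']


Output: [1, 3, 2, 2, 0, 3, 1, 3, 2, 1]


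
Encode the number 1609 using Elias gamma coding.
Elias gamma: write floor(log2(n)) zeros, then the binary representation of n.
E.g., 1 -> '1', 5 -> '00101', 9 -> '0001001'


num_bits = floor(log2(1609)) + 1 = 11
leading_zeros = num_bits - 1 = 10
binary(1609) = 11001001001

Elias gamma(1609) = '0000000000' + '11001001001' = 000000000011001001001 (21 bits)


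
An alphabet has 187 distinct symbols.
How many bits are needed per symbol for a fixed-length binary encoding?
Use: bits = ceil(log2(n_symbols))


log2(187) = 7.5469
Bracket: 2^7 = 128 < 187 <= 2^8 = 256
So ceil(log2(187)) = 8

bits = ceil(log2(187)) = ceil(7.5469) = 8 bits


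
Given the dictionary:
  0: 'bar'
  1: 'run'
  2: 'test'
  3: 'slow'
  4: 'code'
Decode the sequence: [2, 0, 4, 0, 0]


Look up each index in the dictionary:
  2 -> 'test'
  0 -> 'bar'
  4 -> 'code'
  0 -> 'bar'
  0 -> 'bar'

Decoded: "test bar code bar bar"


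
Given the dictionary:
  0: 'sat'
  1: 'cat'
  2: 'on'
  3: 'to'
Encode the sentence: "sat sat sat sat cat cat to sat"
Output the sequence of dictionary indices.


Look up each word in the dictionary:
  'sat' -> 0
  'sat' -> 0
  'sat' -> 0
  'sat' -> 0
  'cat' -> 1
  'cat' -> 1
  'to' -> 3
  'sat' -> 0

Encoded: [0, 0, 0, 0, 1, 1, 3, 0]


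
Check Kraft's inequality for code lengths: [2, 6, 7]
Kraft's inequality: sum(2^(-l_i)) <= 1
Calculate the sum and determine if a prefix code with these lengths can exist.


Sum = 2^(-2) + 2^(-6) + 2^(-7)
    = 0.25 + 0.015625 + 0.0078125
    = 35/128 = 0.2734375
Since 0.2734375 <= 1, Kraft's inequality IS satisfied.
A prefix code with these lengths CAN exist.

Kraft sum = 0.2734375. Satisfied.


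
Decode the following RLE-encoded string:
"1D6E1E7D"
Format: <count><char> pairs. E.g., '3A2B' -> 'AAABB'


Expanding each <count><char> pair:
  1D -> 'D'
  6E -> 'EEEEEE'
  1E -> 'E'
  7D -> 'DDDDDDD'

Decoded = DEEEEEEEDDDDDDD


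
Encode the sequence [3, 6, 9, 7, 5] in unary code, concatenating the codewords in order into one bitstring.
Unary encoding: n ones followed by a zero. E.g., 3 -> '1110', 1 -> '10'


Encode each number as n ones followed by a terminating 0:
  3 -> 1110 (4 bits)
  6 -> 1111110 (7 bits)
  9 -> 1111111110 (10 bits)
  7 -> 11111110 (8 bits)
  5 -> 111110 (6 bits)
Total length = 4 + 7 + 10 + 8 + 6 = 35 bits.

Unary([3, 6, 9, 7, 5]) = 11101111110111111111011111110111110 (35 bits)


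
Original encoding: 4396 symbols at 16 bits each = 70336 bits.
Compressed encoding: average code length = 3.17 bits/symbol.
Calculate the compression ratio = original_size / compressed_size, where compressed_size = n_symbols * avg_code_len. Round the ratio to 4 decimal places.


original_size = n_symbols * orig_bits = 4396 * 16 = 70336 bits
compressed_size = n_symbols * avg_code_len = 4396 * 3.17 = 13935.32 bits
ratio = original_size / compressed_size = 70336 / 13935.32 = 5.0473

Compression ratio = 5.0473


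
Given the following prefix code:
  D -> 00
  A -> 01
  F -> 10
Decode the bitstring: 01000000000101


Decoding step by step:
Bits 01 -> A
Bits 00 -> D
Bits 00 -> D
Bits 00 -> D
Bits 00 -> D
Bits 01 -> A
Bits 01 -> A


Decoded message: ADDDDAA


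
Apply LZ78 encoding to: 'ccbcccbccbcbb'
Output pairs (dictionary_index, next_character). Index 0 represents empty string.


LZ78 encoding steps:
Dictionary: {0: ''}
Step 1: w='' (idx 0), next='c' -> output (0, 'c'), add 'c' as idx 1
Step 2: w='c' (idx 1), next='b' -> output (1, 'b'), add 'cb' as idx 2
Step 3: w='c' (idx 1), next='c' -> output (1, 'c'), add 'cc' as idx 3
Step 4: w='cb' (idx 2), next='c' -> output (2, 'c'), add 'cbc' as idx 4
Step 5: w='cbc' (idx 4), next='b' -> output (4, 'b'), add 'cbcb' as idx 5
Step 6: w='' (idx 0), next='b' -> output (0, 'b'), add 'b' as idx 6


Encoded: [(0, 'c'), (1, 'b'), (1, 'c'), (2, 'c'), (4, 'b'), (0, 'b')]


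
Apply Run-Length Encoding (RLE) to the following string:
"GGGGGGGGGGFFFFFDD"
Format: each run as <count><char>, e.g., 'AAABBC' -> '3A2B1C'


Scanning runs left to right:
  i=0: run of 'G' x 10 -> '10G'
  i=10: run of 'F' x 5 -> '5F'
  i=15: run of 'D' x 2 -> '2D'

RLE = 10G5F2D


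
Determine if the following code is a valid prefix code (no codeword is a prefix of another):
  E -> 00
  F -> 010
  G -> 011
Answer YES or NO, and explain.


Checking each pair (does one codeword prefix another?):
  E='00' vs F='010': no prefix
  E='00' vs G='011': no prefix
  F='010' vs E='00': no prefix
  F='010' vs G='011': no prefix
  G='011' vs E='00': no prefix
  G='011' vs F='010': no prefix
No violation found over all pairs.

YES -- this is a valid prefix code. No codeword is a prefix of any other codeword.


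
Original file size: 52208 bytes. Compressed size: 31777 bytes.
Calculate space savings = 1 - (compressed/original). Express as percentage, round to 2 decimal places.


ratio = compressed/original = 31777/52208 = 0.608662
savings = 1 - ratio = 1 - 0.608662 = 0.391338
as a percentage: 0.391338 * 100 = 39.13%

Space savings = 1 - 31777/52208 = 39.13%
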